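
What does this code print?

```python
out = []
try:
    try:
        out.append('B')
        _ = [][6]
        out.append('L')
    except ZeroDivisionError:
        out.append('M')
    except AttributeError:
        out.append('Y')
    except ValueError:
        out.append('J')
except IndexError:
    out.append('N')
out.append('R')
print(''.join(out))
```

Execution trace: 'B' (inner try body) → 'N' (outer except IndexError) → 'R' (after the try/except). Output: BNR

Answer: BNR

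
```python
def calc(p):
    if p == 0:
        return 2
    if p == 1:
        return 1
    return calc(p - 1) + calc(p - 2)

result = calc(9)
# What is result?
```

Build up from base cases: calc(0)=2, calc(1)=1, calc(2)=3, calc(3)=4, calc(4)=7, calc(5)=11, calc(6)=18, ..., calc(9)=76

Answer: 76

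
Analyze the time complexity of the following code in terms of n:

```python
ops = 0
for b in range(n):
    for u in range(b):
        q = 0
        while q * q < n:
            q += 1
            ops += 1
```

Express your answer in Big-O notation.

Each loop level contributes: n × n × √n. Multiplying the contributions gives O(n^2√n).

Answer: O(n^2√n)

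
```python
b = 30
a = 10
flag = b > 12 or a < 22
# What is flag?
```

Trace:
`b = 30` → b = 30
`a = 10` → a = 10
`flag = b > 12 or a < 22` → flag = True
So flag = True

Answer: True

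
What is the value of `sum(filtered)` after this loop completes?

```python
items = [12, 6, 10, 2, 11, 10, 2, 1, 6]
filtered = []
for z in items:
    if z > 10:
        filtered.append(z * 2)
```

Sum of doubled values > 10
`filtered` takes the values: [] → [24] → [24, 22]
So `sum(filtered)` = 46

Answer: 46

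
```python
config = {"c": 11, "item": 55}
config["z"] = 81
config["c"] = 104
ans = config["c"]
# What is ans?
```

Trace:
`config = {"c": 11, "item": 55}` → config = {'c': 11, 'item': 55}
`config["z"] = 81` → config = {'c': 11, 'item': 55, 'z': 81}
`config["c"] = 104` → config = {'c': 104, 'item': 55, 'z': 81}
`ans = config["c"]` → ans = 104
So ans = 104

Answer: 104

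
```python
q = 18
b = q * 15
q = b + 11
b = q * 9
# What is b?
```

Trace:
`q = 18` → q = 18
`b = q * 15` → b = 270
`q = b + 11` → q = 281
`b = q * 9` → b = 2529
So b = 2529

Answer: 2529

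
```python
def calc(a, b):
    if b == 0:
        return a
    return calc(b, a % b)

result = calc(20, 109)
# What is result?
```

calc(20, 109) -> calc(109, 20) -> calc(20, 9) -> calc(9, 2) -> calc(2, 1) -> calc(1, 0) -> 1

Answer: 1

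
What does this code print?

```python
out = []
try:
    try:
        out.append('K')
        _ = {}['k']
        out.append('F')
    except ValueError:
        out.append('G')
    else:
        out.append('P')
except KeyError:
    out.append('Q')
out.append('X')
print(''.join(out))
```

Execution trace: 'K' (try body) → 'Q' (outer except KeyError) → 'X' (after the try/except). Output: KQX

Answer: KQX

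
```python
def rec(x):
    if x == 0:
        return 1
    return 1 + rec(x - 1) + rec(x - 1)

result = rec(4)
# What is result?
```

rec(x) = 1 + 2·rec(x-1), rec(0)=1. Closed form: (1+1)·2^4 - 1 = 31.

Answer: 31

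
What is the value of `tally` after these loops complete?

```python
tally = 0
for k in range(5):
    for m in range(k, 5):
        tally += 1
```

Upper triangle: 5 + 4 + ... + 1
`tally` takes the values: 0 → 1 → 2 → 3 → 4 → 5 → 6 → 7 → 8 → 9 → 10 → 11 → 12 → 13 → 14 → 15

Answer: 15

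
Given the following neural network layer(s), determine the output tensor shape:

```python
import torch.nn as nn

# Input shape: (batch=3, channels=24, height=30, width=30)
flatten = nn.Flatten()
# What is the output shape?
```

Input: (3, 24, 30, 30) -> Output: (3, 21600)

Answer: (3, 21600)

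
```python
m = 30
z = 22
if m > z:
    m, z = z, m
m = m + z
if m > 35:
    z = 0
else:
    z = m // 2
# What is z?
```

Trace:
`m = 30` → m = 30
`z = 22` → z = 22
`if m > z: ...` → m > z is True → m = 22; z = 30
`m = m + z` → m = 52
`if m > 35: ...` → m > 35 is True → z = 0
So z = 0

Answer: 0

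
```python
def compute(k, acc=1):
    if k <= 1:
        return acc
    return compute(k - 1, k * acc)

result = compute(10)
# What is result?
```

Accumulator trace (n, acc): (10, 1) -> (9, 10) -> (8, 90) -> (7, 720) -> (6, 5040) -> (5, 30240) -> (4, 151200) -> (3, 604800) -> (2, 1814400) -> (1, 3628800) -> return 3628800

Answer: 3628800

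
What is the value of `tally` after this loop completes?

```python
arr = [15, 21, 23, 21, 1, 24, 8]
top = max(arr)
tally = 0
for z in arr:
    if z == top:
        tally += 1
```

Count of max value 24 in [15, 21, 23, 21, 1, 24, 8]
`tally` takes the values: 0 → 1

Answer: 1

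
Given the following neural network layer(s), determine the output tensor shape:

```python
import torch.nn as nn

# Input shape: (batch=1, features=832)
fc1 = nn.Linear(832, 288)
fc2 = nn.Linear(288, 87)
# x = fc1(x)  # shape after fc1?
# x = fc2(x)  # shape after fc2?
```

Input: (1, 832) -> after fc1: (1, 288) -> Output: (1, 87)

Answer: (1, 87)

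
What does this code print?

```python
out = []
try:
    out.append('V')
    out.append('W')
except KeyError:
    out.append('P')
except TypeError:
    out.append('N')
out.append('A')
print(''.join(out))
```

Execution trace: 'V' (try body) → 'W' (try body, no exception) → 'A' (after the try/except). Output: VWA

Answer: VWA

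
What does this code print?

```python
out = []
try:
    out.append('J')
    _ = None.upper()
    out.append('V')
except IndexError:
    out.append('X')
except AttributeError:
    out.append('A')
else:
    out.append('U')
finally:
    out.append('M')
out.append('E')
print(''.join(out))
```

Execution trace: 'J' (try body) → 'A' (except AttributeError) → 'M' (finally) → 'E' (after the try/except). Output: JAME

Answer: JAME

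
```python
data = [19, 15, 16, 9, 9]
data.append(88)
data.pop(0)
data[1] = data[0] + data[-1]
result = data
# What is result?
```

Trace:
`data = [19, 15, 16, 9, 9]` → data = [19, 15, 16, 9, 9]
`data.append(88)` → data = [19, 15, 16, 9, 9, 88]
`data.pop(0)` → data = [15, 16, 9, 9, 88]
`data[1] = data[0] + data[-1]` → data = [15, 103, 9, 9, 88]
`result = data` → result = [15, 103, 9, 9, 88]
So result = [15, 103, 9, 9, 88]

Answer: [15, 103, 9, 9, 88]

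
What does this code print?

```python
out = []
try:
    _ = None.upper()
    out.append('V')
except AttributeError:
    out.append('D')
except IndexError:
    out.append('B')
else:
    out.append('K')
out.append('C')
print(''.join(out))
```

Execution trace: 'D' (except AttributeError) → 'C' (after the try/except). Output: DC

Answer: DC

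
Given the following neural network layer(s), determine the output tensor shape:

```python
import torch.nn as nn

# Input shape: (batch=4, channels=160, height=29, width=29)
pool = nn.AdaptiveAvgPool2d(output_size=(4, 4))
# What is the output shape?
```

Input: (4, 160, 29, 29) -> Output: (4, 160, 4, 4)

Answer: (4, 160, 4, 4)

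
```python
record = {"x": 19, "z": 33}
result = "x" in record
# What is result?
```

Trace:
`record = {"x": 19, "z": 33}` → record = {'x': 19, 'z': 33}
`result = "x" in record` → result = True
So result = True

Answer: True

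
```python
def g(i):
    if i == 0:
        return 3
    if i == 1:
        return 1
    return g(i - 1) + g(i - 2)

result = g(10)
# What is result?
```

Build up from base cases: g(0)=3, g(1)=1, g(2)=4, g(3)=5, g(4)=9, g(5)=14, g(6)=23, ..., g(10)=157

Answer: 157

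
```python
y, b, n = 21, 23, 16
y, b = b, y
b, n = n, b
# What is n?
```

Trace:
`y, b, n = 21, 23, 16` → y = 21; b = 23; n = 16
`y, b = b, y` → y = 23; b = 21
`b, n = n, b` → b = 16; n = 21
So n = 21

Answer: 21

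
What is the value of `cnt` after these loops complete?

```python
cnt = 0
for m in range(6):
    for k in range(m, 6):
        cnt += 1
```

Upper triangle: 6 + 5 + ... + 1
`cnt` takes the values: 0 → 1 → 2 → 3 → 4 → 5 → 6 → 7 → 8 → 9 → 10 → 11 → 12 → 13 → 14 → 15 → 16 → 17 → 18 → 19 → 20 → 21

Answer: 21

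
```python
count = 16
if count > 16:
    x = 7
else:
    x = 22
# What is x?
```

Trace:
`count = 16` → count = 16
`if count > 16: ...` → count > 16 is False, take else branch → x = 22
So x = 22

Answer: 22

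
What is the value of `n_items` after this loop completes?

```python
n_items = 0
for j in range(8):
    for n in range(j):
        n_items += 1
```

Triangle number: 0+1+2+...+7
`n_items` takes the values: 0 → 1 → 2 → 3 → 4 → 5 → 6 → 7 → 8 → 9 → 10 → 11 → 12 → 13 → 14 → 15 → 16 → 17 → 18 → 19 → 20 → 21 → 22 → 23 → 24 → 25 → 26 → 27 → 28

Answer: 28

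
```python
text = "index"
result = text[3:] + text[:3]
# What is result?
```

Trace:
`text = "index"` → text = 'index'
`result = text[3:] + text[:3]` → result = 'exind'
So result = 'exind'

Answer: 'exind'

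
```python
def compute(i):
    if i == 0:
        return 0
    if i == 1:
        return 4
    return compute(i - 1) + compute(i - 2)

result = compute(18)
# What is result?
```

Build up from base cases: compute(0)=0, compute(1)=4, compute(2)=4, compute(3)=8, compute(4)=12, compute(5)=20, compute(6)=32, ..., compute(18)=10336

Answer: 10336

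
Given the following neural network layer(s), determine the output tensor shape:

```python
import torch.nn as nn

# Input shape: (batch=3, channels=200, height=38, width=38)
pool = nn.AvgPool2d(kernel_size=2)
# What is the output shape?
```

Input: (3, 200, 38, 38) -> Output: (3, 200, 19, 19)

Answer: (3, 200, 19, 19)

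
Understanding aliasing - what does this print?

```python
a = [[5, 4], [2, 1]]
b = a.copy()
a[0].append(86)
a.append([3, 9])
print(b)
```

Key concept: shallow copy with nested lists.
Step by step:
`a = [[5, 4], [2, 1]]` → a = [[5, 4], [2, 1]]
`b = a.copy()` → b = [[5, 4], [2, 1]]
`a[0].append(86)` → a = [[5, 4, 86], [2, 1]]; b = [[5, 4, 86], [2, 1]]
`a.append([3, 9])` → a = [[5, 4, 86], [2, 1], [3, 9]]
`print(b)` → prints [[5, 4, 86], [2, 1]]

Answer: [[5, 4, 86], [2, 1]]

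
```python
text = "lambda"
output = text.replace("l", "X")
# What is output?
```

Trace:
`text = "lambda"` → text = 'lambda'
`output = text.replace("l", "X")` → output = 'Xambda'
So output = 'Xambda'

Answer: 'Xambda'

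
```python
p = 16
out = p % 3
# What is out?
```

Trace:
`p = 16` → p = 16
`out = p % 3` → out = 1
So out = 1

Answer: 1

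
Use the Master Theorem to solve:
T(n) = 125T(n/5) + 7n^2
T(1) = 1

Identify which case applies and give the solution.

a=125, b=5, f(n)=7n^2. log_5(125) = 3. Since c=2 < 3, Case 1 applies: T(n) = Θ(n^log_b(a)) = O(n^3).

Answer: O(n^3) - Case 1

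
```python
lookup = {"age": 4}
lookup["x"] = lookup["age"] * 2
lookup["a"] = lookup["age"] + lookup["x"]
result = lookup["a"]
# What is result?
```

Trace:
`lookup = {"age": 4}` → lookup = {'age': 4}
`lookup["x"] = lookup["age"] * 2` → lookup = {'age': 4, 'x': 8}
`lookup["a"] = lookup["age"] + lookup["x"]` → lookup = {'age': 4, 'x': 8, 'a': 12}
`result = lookup["a"]` → result = 12
So result = 12

Answer: 12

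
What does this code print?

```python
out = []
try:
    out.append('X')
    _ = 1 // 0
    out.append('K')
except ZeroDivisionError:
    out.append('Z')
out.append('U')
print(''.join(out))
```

Execution trace: 'X' (try body) → 'Z' (except ZeroDivisionError) → 'U' (after the try/except). Output: XZU

Answer: XZU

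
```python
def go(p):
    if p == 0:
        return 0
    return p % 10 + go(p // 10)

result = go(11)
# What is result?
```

Sum of digits of 11: 1 + 1 = 2

Answer: 2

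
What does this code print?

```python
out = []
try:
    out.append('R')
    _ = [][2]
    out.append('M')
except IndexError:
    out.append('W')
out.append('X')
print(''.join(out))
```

Execution trace: 'R' (try body) → 'W' (except IndexError) → 'X' (after the try/except). Output: RWX

Answer: RWX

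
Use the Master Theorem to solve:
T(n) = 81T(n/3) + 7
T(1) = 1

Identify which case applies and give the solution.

a=81, b=3, f(n)=7. log_3(81) = 4. Since c=0 < 4, Case 1 applies: T(n) = Θ(n^log_b(a)) = O(n^4).

Answer: O(n^4) - Case 1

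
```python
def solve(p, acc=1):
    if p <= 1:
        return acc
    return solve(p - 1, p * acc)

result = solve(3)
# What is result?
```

Accumulator trace (n, acc): (3, 1) -> (2, 3) -> (1, 6) -> return 6

Answer: 6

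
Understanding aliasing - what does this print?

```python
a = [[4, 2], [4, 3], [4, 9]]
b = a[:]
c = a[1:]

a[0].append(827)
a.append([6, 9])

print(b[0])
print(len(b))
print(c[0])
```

Key concept: slice with nested mutation.
Step by step:
`a = [[4, 2], [4, 3], [4, 9]]` → a = [[4, 2], [4, 3], [4, 9]]
`b = a[:]` → b = [[4, 2], [4, 3], [4, 9]]
`c = a[1:]` → c = [[4, 3], [4, 9]]
`a[0].append(827)` → a = [[4, 2, 827], [4, 3], [4, 9]]; b = [[4, 2, 827], [4, 3], [4, 9]]
`a.append([6, 9])` → a = [[4, 2, 827], [4, 3], [4, 9], [6, 9]]
`print(b[0])` → prints [4, 2, 827]
`print(len(b))` → prints 3
`print(c[0])` → prints [4, 3]

Answer:
[4, 2, 827]
3
[4, 3]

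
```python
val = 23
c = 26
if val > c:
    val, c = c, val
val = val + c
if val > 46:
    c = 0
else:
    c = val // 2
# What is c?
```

Trace:
`val = 23` → val = 23
`c = 26` → c = 26
`if val > c: ...` → val > c is False → no variable changes
`val = val + c` → val = 49
`if val > 46: ...` → val > 46 is True → c = 0
So c = 0

Answer: 0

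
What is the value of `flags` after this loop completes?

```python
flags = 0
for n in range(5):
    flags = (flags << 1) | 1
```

Build 5 consecutive 1-bits: 0b11111
`flags` takes the values: 0 → 1 → 3 → 7 → 15 → 31

Answer: 31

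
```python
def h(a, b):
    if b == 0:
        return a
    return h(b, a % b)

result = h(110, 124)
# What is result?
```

h(110, 124) -> h(124, 110) -> h(110, 14) -> h(14, 12) -> h(12, 2) -> h(2, 0) -> 2

Answer: 2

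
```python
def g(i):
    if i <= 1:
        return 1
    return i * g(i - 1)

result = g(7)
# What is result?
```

g(7) = 7 * 6 * 5 * 4 * 3 * 2 * 1 = 5040

Answer: 5040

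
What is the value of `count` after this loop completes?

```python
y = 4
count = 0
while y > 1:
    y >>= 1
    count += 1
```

Count right shifts until 1
`count` takes the values: 0 → 1 → 2

Answer: 2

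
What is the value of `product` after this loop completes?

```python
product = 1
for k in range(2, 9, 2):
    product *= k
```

Product of even numbers 2 to 8
`product` takes the values: 1 → 2 → 8 → 48 → 384

Answer: 384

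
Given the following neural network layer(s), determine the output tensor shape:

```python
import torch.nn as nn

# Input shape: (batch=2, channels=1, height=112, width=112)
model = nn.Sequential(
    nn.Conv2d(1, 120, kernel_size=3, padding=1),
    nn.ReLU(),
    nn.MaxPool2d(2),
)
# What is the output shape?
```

Input: (2, 1, 112, 112) -> after Conv2d: (2, 120, 112, 112) -> after ReLU: (2, 120, 112, 112) -> Output: (2, 120, 56, 56)

Answer: (2, 120, 56, 56)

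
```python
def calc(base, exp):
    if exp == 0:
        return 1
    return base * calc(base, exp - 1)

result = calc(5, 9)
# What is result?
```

calc(5, 9) = 5 * 5 * 5 * 5 * 5 * 5 * 5 * 5 * 5 = 1953125

Answer: 1953125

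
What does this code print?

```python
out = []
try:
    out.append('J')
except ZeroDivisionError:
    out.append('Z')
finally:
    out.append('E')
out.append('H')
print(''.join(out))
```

Execution trace: 'J' (try body, no exception) → 'E' (finally) → 'H' (after the try/except). Output: JEH

Answer: JEH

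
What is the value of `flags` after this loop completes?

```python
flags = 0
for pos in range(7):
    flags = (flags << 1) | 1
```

Build 7 consecutive 1-bits: 0b1111111
`flags` takes the values: 0 → 1 → 3 → 7 → 15 → 31 → 63 → 127

Answer: 127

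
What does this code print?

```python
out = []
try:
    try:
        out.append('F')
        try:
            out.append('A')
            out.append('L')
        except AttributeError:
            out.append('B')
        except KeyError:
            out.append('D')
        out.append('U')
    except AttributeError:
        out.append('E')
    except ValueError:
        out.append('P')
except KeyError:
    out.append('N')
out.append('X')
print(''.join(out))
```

Execution trace: 'F' (try body) → 'A' (inner try body) → 'L' (inner try body, no exception) → 'U' (try body, no exception) → 'X' (after the try/except). Output: FALUX

Answer: FALUX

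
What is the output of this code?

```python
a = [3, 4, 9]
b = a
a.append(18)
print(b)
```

Key concept: basic list aliasing.
Step by step:
`a = [3, 4, 9]` → a = [3, 4, 9]
`b = a` → b = [3, 4, 9] (same object as a)
`a.append(18)` → a = [3, 4, 9, 18] (same object as b); b = [3, 4, 9, 18] (same object as a)
`print(b)` → prints [3, 4, 9, 18]

Answer: [3, 4, 9, 18]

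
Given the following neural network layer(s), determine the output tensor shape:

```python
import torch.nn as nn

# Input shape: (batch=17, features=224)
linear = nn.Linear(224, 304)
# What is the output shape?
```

Input: (17, 224) -> Output: (17, 304)

Answer: (17, 304)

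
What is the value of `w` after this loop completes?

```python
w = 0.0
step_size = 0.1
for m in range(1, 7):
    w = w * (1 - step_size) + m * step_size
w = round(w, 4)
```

Moving average with lr=0.1
`w` takes the values: 0.0 → 0.1 → 0.29 → 0.561 → 0.9049 → 1.31441 → 1.782969 → 1.783

Answer: 1.783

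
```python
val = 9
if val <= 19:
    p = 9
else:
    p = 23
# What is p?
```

Trace:
`val = 9` → val = 9
`if val <= 19: ...` → val <= 19 is True → p = 9
So p = 9

Answer: 9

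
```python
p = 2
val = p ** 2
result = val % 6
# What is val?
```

Trace:
`p = 2` → p = 2
`val = p ** 2` → val = 4
`result = val % 6` → result = 4
So val = 4

Answer: 4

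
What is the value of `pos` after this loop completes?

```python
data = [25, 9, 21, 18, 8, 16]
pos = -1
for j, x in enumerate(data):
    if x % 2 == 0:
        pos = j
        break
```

First even number index in [25, 9, 21, 18, 8, 16]
`pos` takes the values: -1 → 3

Answer: 3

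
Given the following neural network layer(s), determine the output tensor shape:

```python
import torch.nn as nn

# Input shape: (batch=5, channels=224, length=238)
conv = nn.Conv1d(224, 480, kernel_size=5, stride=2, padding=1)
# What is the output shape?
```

Input: (5, 224, 238) -> Output: (5, 480, 118)

Answer: (5, 480, 118)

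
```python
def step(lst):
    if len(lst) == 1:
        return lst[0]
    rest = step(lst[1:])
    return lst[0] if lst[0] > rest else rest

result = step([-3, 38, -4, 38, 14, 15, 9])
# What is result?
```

Recursive max over [-3, 38, -4, 38, 14, 15, 9] = 38

Answer: 38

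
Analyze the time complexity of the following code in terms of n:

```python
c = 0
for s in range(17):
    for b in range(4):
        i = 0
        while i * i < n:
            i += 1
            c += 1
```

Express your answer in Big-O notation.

Each loop level contributes: 1 × 1 × √n. Multiplying the contributions gives O(√n).

Answer: O(√n)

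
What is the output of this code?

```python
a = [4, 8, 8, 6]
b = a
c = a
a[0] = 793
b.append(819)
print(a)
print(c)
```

Key concept: multiple aliases.
Step by step:
`a = [4, 8, 8, 6]` → a = [4, 8, 8, 6]
`b = a` → b = [4, 8, 8, 6] (same object as a)
`c = a` → c = [4, 8, 8, 6] (same object as a, b)
`a[0] = 793` → a = [793, 8, 8, 6] (same object as b, c); b = [793, 8, 8, 6] (same object as a, c); c = [793, 8, 8, 6] (same object as a, b)
`b.append(819)` → a = [793, 8, 8, 6, 819] (same object as b, c); b = [793, 8, 8, 6, 819] (same object as a, c); c = [793, 8, 8, 6, 819] (same object as a, b)
`print(a)` → prints [793, 8, 8, 6, 819]
`print(c)` → prints [793, 8, 8, 6, 819]

Answer:
[793, 8, 8, 6, 819]
[793, 8, 8, 6, 819]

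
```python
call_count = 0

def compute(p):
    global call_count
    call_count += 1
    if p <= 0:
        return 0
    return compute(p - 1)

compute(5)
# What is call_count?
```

Linear recursion stepping by 1: 6 calls from p=5 down to ≤0.

Answer: 6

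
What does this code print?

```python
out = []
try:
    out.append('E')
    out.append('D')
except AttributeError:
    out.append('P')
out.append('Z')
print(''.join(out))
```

Execution trace: 'E' (try body) → 'D' (try body, no exception) → 'Z' (after the try/except). Output: EDZ

Answer: EDZ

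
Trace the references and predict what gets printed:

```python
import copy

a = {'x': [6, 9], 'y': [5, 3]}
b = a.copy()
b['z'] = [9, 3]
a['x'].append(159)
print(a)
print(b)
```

Key concept: shallow copy of dict with mutable values.
Step by step:
`a = {'x': [6, 9], 'y': [5, 3]}` → a = {'x': [6, 9], 'y': [5, 3]}
`b = a.copy()` → b = {'x': [6, 9], 'y': [5, 3]}
`b['z'] = [9, 3]` → b = {'x': [6, 9], 'y': [5, 3], 'z': [9, 3]}
`a['x'].append(159)` → a = {'x': [6, 9, 159], 'y': [5, 3]}; b = {'x': [6, 9, 159], 'y': [5, 3], 'z': [9, 3]}
`print(a)` → prints {'x': [6, 9, 159], 'y': [5, 3]}
`print(b)` → prints {'x': [6, 9, 159], 'y': [5, 3], 'z': [9, 3]}

Answer:
{'x': [6, 9, 159], 'y': [5, 3]}
{'x': [6, 9, 159], 'y': [5, 3], 'z': [9, 3]}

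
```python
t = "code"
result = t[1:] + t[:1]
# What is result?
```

Trace:
`t = "code"` → t = 'code'
`result = t[1:] + t[:1]` → result = 'odec'
So result = 'odec'

Answer: 'odec'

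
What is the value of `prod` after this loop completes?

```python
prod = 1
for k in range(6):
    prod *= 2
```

2^6 = 64
`prod` takes the values: 1 → 2 → 4 → 8 → 16 → 32 → 64

Answer: 64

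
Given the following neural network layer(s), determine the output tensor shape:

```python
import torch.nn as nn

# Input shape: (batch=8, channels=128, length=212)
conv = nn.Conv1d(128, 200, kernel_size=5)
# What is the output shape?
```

Input: (8, 128, 212) -> Output: (8, 200, 208)

Answer: (8, 200, 208)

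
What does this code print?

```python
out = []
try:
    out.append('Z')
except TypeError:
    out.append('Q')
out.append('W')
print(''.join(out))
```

Execution trace: 'Z' (try body, no exception) → 'W' (after the try/except). Output: ZW

Answer: ZW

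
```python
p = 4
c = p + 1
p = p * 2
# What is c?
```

Trace:
`p = 4` → p = 4
`c = p + 1` → c = 5
`p = p * 2` → p = 8
So c = 5

Answer: 5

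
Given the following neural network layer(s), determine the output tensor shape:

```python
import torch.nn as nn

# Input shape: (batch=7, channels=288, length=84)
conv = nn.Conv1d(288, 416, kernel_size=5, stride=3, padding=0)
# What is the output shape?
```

Input: (7, 288, 84) -> Output: (7, 416, 27)

Answer: (7, 416, 27)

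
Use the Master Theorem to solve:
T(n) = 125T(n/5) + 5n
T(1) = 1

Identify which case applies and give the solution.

a=125, b=5, f(n)=5n. log_5(125) = 3. Since c=1 < 3, Case 1 applies: T(n) = Θ(n^log_b(a)) = O(n^3).

Answer: O(n^3) - Case 1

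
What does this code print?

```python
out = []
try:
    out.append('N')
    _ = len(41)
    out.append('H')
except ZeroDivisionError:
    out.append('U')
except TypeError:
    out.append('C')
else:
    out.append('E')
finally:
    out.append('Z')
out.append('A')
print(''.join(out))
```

Execution trace: 'N' (try body) → 'C' (except TypeError) → 'Z' (finally) → 'A' (after the try/except). Output: NCZA

Answer: NCZA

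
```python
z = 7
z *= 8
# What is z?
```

Trace:
`z = 7` → z = 7
`z *= 8` → z = 56
So z = 56

Answer: 56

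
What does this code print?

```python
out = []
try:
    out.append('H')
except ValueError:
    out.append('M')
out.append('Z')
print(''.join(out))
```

Execution trace: 'H' (try body, no exception) → 'Z' (after the try/except). Output: HZ

Answer: HZ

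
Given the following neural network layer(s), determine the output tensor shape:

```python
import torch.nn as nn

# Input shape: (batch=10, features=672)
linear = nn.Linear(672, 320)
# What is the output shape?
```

Input: (10, 672) -> Output: (10, 320)

Answer: (10, 320)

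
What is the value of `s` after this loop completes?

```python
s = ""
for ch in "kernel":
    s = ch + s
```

Reverse 'kernel'
`s` takes the values: "" → "k" → "ek" → "rek" → "nrek" → "enrek" → "lenrek"

Answer: "lenrek"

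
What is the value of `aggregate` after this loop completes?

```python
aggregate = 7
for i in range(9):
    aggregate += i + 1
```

Start at 7, add 1 to 9 = 52
`aggregate` takes the values: 7 → 8 → 10 → 13 → 17 → 22 → 28 → 35 → 43 → 52

Answer: 52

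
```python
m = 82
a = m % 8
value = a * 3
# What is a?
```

Trace:
`m = 82` → m = 82
`a = m % 8` → a = 2
`value = a * 3` → value = 6
So a = 2

Answer: 2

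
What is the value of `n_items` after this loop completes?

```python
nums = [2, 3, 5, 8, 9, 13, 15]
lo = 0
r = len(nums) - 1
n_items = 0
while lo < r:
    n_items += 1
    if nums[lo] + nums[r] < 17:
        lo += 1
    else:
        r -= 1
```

Steps to find pair summing to 17
`n_items` takes the values: 0 → 1 → 2 → 3 → 4 → 5 → 6

Answer: 6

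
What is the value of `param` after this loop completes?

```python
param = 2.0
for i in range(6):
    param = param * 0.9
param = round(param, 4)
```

Exponential decay: 2.0 * 0.9^6
`param` takes the values: 2.0 → 1.8 → 1.62 → 1.458 → 1.3122 → 1.18098 → 1.062882 → 1.0629

Answer: 1.0629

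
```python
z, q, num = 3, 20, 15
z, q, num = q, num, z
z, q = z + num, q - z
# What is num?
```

Trace:
`z, q, num = 3, 20, 15` → z = 3; q = 20; num = 15
`z, q, num = q, num, z` → z = 20; q = 15; num = 3
`z, q = z + num, q - z` → z = 23; q = -5
So num = 3

Answer: 3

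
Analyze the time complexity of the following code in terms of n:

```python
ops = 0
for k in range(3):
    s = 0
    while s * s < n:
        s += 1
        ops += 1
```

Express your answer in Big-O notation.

Each loop level contributes: 1 × √n. Multiplying the contributions gives O(√n).

Answer: O(√n)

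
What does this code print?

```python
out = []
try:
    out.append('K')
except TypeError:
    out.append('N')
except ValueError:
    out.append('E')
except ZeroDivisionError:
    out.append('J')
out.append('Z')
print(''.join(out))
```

Execution trace: 'K' (try body, no exception) → 'Z' (after the try/except). Output: KZ

Answer: KZ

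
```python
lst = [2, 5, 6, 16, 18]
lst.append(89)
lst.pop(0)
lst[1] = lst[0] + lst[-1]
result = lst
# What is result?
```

Trace:
`lst = [2, 5, 6, 16, 18]` → lst = [2, 5, 6, 16, 18]
`lst.append(89)` → lst = [2, 5, 6, 16, 18, 89]
`lst.pop(0)` → lst = [5, 6, 16, 18, 89]
`lst[1] = lst[0] + lst[-1]` → lst = [5, 94, 16, 18, 89]
`result = lst` → result = [5, 94, 16, 18, 89]
So result = [5, 94, 16, 18, 89]

Answer: [5, 94, 16, 18, 89]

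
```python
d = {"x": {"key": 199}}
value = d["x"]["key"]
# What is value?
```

Trace:
`d = {"x": {"key": 199}}` → d = {'x': {'key': 199}}
`value = d["x"]["key"]` → value = 199
So value = 199

Answer: 199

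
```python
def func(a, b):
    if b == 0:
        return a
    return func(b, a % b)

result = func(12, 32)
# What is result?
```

func(12, 32) -> func(32, 12) -> func(12, 8) -> func(8, 4) -> func(4, 0) -> 4

Answer: 4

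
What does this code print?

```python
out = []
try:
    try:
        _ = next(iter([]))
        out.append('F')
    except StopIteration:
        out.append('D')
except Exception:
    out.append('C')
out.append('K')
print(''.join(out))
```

Execution trace: 'D' (inner except StopIteration) → 'K' (after the try/except). Output: DK

Answer: DK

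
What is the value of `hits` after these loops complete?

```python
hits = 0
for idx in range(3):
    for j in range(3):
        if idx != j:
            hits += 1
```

3² - 3 (exclude diagonal)
`hits` takes the values: 0 → 1 → 2 → 3 → 4 → 5 → 6

Answer: 6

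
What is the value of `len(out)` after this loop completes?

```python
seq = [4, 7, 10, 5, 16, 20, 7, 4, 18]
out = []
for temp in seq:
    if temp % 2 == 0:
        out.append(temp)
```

Count even numbers in [4, 7, 10, 5, 16, 20, 7, 4, 18]
`out` takes the values: [] → [4] → [4, 10] → [4, 10, 16] → [4, 10, 16, 20] → [4, 10, 16, 20, 4] → [4, 10, 16, 20, 4, 18]
So `len(out)` = 6

Answer: 6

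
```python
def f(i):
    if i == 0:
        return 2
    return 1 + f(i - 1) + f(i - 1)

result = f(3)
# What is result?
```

f(i) = 1 + 2·f(i-1), f(0)=2. Closed form: (2+1)·2^3 - 1 = 23.

Answer: 23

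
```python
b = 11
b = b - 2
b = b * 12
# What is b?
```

Trace:
`b = 11` → b = 11
`b = b - 2` → b = 9
`b = b * 12` → b = 108
So b = 108

Answer: 108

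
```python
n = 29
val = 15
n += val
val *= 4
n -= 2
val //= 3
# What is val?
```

Trace:
`n = 29` → n = 29
`val = 15` → val = 15
`n += val` → n = 44
`val *= 4` → val = 60
`n -= 2` → n = 42
`val //= 3` → val = 20
So val = 20

Answer: 20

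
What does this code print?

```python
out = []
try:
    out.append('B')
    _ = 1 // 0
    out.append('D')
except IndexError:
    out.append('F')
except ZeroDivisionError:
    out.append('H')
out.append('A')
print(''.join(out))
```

Execution trace: 'B' (try body) → 'H' (except ZeroDivisionError) → 'A' (after the try/except). Output: BHA

Answer: BHA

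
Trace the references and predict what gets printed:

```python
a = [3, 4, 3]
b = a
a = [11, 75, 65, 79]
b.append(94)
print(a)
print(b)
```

Key concept: rebinding vs mutation: a is rebound to a new list, b still points at the original.
Step by step:
`a = [3, 4, 3]` → a = [3, 4, 3]
`b = a` → b = [3, 4, 3] (same object as a)
`a = [11, 75, 65, 79]` → a = [11, 75, 65, 79]
`b.append(94)` → b = [3, 4, 3, 94]
`print(a)` → prints [11, 75, 65, 79]
`print(b)` → prints [3, 4, 3, 94]

Answer:
[11, 75, 65, 79]
[3, 4, 3, 94]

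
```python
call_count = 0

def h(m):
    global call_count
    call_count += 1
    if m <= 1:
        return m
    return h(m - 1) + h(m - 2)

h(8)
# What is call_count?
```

Calls(m) = 1 + Calls(m-1) + Calls(m-2); Calls(0)=Calls(1)=1. For m=8 this gives 67.

Answer: 67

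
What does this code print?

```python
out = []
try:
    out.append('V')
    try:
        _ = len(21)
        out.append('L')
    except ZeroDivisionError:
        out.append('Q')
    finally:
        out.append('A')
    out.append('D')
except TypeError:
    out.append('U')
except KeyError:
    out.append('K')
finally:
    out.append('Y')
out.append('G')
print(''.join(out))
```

Execution trace: 'V' (try body) → 'A' (inner finally) → 'U' (except TypeError) → 'Y' (finally) → 'G' (after the try/except). Output: VAUYG

Answer: VAUYG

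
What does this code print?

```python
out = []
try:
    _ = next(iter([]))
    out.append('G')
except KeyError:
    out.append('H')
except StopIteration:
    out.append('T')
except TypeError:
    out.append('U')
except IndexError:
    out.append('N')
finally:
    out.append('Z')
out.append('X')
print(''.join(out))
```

Execution trace: 'T' (except StopIteration) → 'Z' (finally) → 'X' (after the try/except). Output: TZX

Answer: TZX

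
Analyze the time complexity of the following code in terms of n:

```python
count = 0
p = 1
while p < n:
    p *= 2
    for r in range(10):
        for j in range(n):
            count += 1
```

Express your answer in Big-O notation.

Each loop level contributes: log n × 1 × n. Multiplying the contributions gives O(n log n).

Answer: O(n log n)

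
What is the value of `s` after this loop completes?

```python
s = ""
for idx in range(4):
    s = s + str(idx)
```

Concatenate digits 0 to 3
`s` takes the values: "" → "0" → "01" → "012" → "0123"

Answer: "0123"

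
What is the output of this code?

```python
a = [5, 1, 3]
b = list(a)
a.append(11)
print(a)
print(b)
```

Key concept: list() constructor creates copy.
Step by step:
`a = [5, 1, 3]` → a = [5, 1, 3]
`b = list(a)` → b = [5, 1, 3]
`a.append(11)` → a = [5, 1, 3, 11]
`print(a)` → prints [5, 1, 3, 11]
`print(b)` → prints [5, 1, 3]

Answer:
[5, 1, 3, 11]
[5, 1, 3]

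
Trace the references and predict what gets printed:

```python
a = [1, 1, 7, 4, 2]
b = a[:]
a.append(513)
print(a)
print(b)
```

Key concept: slice [:] creates copy.
Step by step:
`a = [1, 1, 7, 4, 2]` → a = [1, 1, 7, 4, 2]
`b = a[:]` → b = [1, 1, 7, 4, 2]
`a.append(513)` → a = [1, 1, 7, 4, 2, 513]
`print(a)` → prints [1, 1, 7, 4, 2, 513]
`print(b)` → prints [1, 1, 7, 4, 2]

Answer:
[1, 1, 7, 4, 2, 513]
[1, 1, 7, 4, 2]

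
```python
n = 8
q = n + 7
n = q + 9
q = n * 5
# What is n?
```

Trace:
`n = 8` → n = 8
`q = n + 7` → q = 15
`n = q + 9` → n = 24
`q = n * 5` → q = 120
So n = 24

Answer: 24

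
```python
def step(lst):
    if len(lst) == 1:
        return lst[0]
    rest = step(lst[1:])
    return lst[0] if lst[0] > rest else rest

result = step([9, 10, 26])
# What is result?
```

Recursive max over [9, 10, 26] = 26

Answer: 26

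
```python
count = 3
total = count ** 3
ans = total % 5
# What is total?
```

Trace:
`count = 3` → count = 3
`total = count ** 3` → total = 27
`ans = total % 5` → ans = 2
So total = 27

Answer: 27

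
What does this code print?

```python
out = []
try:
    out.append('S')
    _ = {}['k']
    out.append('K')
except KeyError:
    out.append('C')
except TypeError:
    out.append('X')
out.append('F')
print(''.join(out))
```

Execution trace: 'S' (try body) → 'C' (except KeyError) → 'F' (after the try/except). Output: SCF

Answer: SCF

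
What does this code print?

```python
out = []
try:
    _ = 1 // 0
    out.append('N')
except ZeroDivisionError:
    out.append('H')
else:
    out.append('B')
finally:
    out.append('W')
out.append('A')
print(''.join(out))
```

Execution trace: 'H' (except ZeroDivisionError) → 'W' (finally) → 'A' (after the try/except). Output: HWA

Answer: HWA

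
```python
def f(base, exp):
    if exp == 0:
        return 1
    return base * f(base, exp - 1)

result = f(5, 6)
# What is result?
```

f(5, 6) = 5 * 5 * 5 * 5 * 5 * 5 = 15625

Answer: 15625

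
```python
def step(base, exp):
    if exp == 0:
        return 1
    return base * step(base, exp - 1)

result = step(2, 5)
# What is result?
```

step(2, 5) = 2 * 2 * 2 * 2 * 2 = 32

Answer: 32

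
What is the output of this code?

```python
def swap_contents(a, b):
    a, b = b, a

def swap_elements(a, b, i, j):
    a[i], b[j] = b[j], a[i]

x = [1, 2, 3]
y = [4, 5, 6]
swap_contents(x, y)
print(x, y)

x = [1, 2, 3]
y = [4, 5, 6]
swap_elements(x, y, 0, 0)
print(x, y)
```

Key concept: parameter rebinding vs mutation.
Step by step:
`x = [1, 2, 3]` → x = [1, 2, 3]
`y = [4, 5, 6]` → y = [4, 5, 6]
`swap_contents(x, y)` → no visible change to tracked variables
`print(x, y)` → prints [1, 2, 3] [4, 5, 6]
`x = [1, 2, 3]` → x = [1, 2, 3]
`y = [4, 5, 6]` → y = [4, 5, 6]
`swap_elements(x, y, 0, 0)` → x = [4, 2, 3]; y = [1, 5, 6]
`print(x, y)` → prints [4, 2, 3] [1, 5, 6]

Answer:
[1, 2, 3] [4, 5, 6]
[4, 2, 3] [1, 5, 6]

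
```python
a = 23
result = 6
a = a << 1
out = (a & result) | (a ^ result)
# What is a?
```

Trace:
`a = 23` → a = 23
`result = 6` → result = 6
`a = a << 1` → a = 46
`out = (a & result) | (a ^ result)` → out = 46
So a = 46

Answer: 46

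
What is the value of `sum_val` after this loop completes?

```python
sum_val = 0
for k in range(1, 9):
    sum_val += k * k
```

Sum of squares 1² to 8² = 204
`sum_val` takes the values: 0 → 1 → 5 → 14 → 30 → 55 → 91 → 140 → 204

Answer: 204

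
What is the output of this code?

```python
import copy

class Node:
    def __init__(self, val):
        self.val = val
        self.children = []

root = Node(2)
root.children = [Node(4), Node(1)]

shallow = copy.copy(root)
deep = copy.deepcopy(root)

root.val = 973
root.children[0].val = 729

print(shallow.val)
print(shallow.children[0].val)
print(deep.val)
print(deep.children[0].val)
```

Key concept: deep copy with custom objects.
Step by step:
`root = Node(2)` → root = Node(val=2, children=[])
`root.children = [Node(4), Node(1)]` → root = Node(val=2, children=[Node(val=4, children=[]), Node(val=1, children=[])])
`shallow = copy.copy(root)` → shallow = Node(val=2, children=[Node(val=4, children=[]), Node(val=1, children=[])])
`deep = copy.deepcopy(root)` → deep = Node(val=2, children=[Node(val=4, children=[]), Node(val=1, children=[])])
`root.val = 973` → root = Node(val=973, children=[Node(val=4, children=[]), Node(val=1, children=[])])
`root.children[0].val = 729` → root = Node(val=973, children=[Node(val=729, children=[]), Node(val=1, children=[])]); shallow = Node(val=2, children=[Node(val=729, children=[]), Node(val=1, children=[])])
`print(shallow.val)` → prints 2
`print(shallow.children[0].val)` → prints 729
`print(deep.val)` → prints 2
`print(deep.children[0].val)` → prints 4

Answer:
2
729
2
4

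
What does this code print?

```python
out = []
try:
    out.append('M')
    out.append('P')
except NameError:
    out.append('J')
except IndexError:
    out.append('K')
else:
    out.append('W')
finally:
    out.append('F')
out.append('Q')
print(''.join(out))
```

Execution trace: 'M' (try body) → 'P' (try body, no exception) → 'W' (else) → 'F' (finally) → 'Q' (after the try/except). Output: MPWFQ

Answer: MPWFQ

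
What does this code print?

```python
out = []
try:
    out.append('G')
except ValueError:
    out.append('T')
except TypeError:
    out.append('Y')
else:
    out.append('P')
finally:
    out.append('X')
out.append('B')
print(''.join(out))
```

Execution trace: 'G' (try body, no exception) → 'P' (else) → 'X' (finally) → 'B' (after the try/except). Output: GPXB

Answer: GPXB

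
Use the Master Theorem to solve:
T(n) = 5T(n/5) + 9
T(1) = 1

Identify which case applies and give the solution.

a=5, b=5, f(n)=9. log_5(5) = 1. Since c=0 < 1, Case 1 applies: T(n) = Θ(n^log_b(a)) = O(n).

Answer: O(n) - Case 1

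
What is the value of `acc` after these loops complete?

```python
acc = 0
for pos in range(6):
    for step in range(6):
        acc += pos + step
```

Sum of all pos+step for pos,step in 6x6
`acc` takes the values: 0 → 1 → 3 → 6 → 10 → 15 → 16 → 18 → 21 → 25 → 30 → 36 → 38 → 41 → 45 → 50 → 56 → 63 → 66 → 70 → 75 → 81 → 88 → 96 → 100 → 105 → 111 → 118 → 126 → 135 → 140 → 146 → 153 → 161 → 170 → 180

Answer: 180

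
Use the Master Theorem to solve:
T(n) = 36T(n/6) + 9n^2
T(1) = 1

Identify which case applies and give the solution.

a=36, b=6, f(n)=9n^2. log_6(36) = 2. Since c=2 = 2, Case 2 applies: T(n) = Θ(n^log_b(a) · log n) = O(n^2 log n).

Answer: O(n^2 log n) - Case 2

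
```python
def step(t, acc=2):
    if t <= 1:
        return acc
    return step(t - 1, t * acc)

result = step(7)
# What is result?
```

Accumulator trace (n, acc): (7, 2) -> (6, 14) -> (5, 84) -> (4, 420) -> (3, 1680) -> (2, 5040) -> (1, 10080) -> return 10080

Answer: 10080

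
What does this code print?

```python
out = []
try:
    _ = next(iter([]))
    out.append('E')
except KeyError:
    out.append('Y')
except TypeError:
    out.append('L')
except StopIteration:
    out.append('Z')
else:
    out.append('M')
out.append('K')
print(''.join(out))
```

Execution trace: 'Z' (except StopIteration) → 'K' (after the try/except). Output: ZK

Answer: ZK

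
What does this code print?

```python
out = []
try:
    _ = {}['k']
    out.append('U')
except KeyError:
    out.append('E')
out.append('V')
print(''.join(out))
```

Execution trace: 'E' (except KeyError) → 'V' (after the try/except). Output: EV

Answer: EV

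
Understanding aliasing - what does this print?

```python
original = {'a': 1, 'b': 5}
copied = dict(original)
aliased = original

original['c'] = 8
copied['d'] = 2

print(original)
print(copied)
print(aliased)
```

Key concept: dict() creates copy, assignment creates alias.
Step by step:
`original = {'a': 1, 'b': 5}` → original = {'a': 1, 'b': 5}
`copied = dict(original)` → copied = {'a': 1, 'b': 5}
`aliased = original` → aliased = {'a': 1, 'b': 5} (same object as original)
`original['c'] = 8` → original = {'a': 1, 'b': 5, 'c': 8} (same object as aliased); aliased = {'a': 1, 'b': 5, 'c': 8} (same object as original)
`copied['d'] = 2` → copied = {'a': 1, 'b': 5, 'd': 2}
`print(original)` → prints {'a': 1, 'b': 5, 'c': 8}
`print(copied)` → prints {'a': 1, 'b': 5, 'd': 2}
`print(aliased)` → prints {'a': 1, 'b': 5, 'c': 8}

Answer:
{'a': 1, 'b': 5, 'c': 8}
{'a': 1, 'b': 5, 'd': 2}
{'a': 1, 'b': 5, 'c': 8}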